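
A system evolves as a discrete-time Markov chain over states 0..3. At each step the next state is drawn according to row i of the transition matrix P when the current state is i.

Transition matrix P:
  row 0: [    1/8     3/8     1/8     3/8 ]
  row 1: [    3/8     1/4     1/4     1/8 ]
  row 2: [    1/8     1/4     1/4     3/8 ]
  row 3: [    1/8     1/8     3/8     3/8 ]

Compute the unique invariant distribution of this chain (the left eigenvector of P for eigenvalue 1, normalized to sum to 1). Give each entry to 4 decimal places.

π = [0.1833, 0.2333, 0.2667, 0.3167]

Balance equations π_j = Σ_i π_i·P[i][j]:
  π_0 = 1/8·π_0 + 3/8·π_1 + 1/8·π_2 + 1/8·π_3
  π_1 = 3/8·π_0 + 1/4·π_1 + 1/4·π_2 + 1/8·π_3
  π_2 = 1/8·π_0 + 1/4·π_1 + 1/4·π_2 + 3/8·π_3
  normalize: π_0 + π_1 + π_2 + π_3 = 1
Solving the linear system gives exactly π = [11/60, 7/30, 4/15, 19/60].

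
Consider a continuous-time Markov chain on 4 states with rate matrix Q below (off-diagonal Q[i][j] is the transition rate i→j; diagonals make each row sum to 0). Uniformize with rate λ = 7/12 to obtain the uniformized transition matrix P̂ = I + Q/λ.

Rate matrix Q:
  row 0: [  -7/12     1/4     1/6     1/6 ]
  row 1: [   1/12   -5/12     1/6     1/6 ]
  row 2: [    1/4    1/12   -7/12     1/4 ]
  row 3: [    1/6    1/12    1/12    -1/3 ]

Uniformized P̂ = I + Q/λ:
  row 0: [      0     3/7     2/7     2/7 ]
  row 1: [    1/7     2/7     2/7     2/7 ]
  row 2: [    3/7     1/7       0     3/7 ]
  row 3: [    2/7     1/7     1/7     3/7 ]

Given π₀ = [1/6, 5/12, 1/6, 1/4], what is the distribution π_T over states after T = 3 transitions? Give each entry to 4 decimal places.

π = [0.2143, 0.2398, 0.1827, 0.3632]

t=0: π = [0.1667, 0.4167, 0.1667, 0.2500]
t=1: π = [0.2024, 0.2500, 0.2024, 0.3452]
t=2: π = [0.2211, 0.2364, 0.1786, 0.3639]
t=3: π = [0.2143, 0.2398, 0.1827, 0.3632]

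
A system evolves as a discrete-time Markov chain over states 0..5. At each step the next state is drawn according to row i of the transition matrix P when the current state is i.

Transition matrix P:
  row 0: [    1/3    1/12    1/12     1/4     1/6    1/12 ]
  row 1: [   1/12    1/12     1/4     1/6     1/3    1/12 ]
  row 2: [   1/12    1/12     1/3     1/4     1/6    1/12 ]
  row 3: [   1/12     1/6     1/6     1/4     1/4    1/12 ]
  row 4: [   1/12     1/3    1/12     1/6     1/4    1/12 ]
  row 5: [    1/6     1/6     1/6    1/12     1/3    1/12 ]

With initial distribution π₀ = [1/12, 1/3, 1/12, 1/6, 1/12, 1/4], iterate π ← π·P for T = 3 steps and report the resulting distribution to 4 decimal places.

t=0: π = [0.0833, 0.3333, 0.0833, 0.1667, 0.0833, 0.2500]
t=1: π = [0.1250, 0.1389, 0.1944, 0.1736, 0.2847, 0.0833]
t=2: π = [0.1215, 0.1759, 0.1765, 0.2008, 0.2419, 0.0833]
t=3: π = [0.1207, 0.1675, 0.1805, 0.2013, 0.2468, 0.0833]

π = [0.1207, 0.1675, 0.1805, 0.2013, 0.2468, 0.0833]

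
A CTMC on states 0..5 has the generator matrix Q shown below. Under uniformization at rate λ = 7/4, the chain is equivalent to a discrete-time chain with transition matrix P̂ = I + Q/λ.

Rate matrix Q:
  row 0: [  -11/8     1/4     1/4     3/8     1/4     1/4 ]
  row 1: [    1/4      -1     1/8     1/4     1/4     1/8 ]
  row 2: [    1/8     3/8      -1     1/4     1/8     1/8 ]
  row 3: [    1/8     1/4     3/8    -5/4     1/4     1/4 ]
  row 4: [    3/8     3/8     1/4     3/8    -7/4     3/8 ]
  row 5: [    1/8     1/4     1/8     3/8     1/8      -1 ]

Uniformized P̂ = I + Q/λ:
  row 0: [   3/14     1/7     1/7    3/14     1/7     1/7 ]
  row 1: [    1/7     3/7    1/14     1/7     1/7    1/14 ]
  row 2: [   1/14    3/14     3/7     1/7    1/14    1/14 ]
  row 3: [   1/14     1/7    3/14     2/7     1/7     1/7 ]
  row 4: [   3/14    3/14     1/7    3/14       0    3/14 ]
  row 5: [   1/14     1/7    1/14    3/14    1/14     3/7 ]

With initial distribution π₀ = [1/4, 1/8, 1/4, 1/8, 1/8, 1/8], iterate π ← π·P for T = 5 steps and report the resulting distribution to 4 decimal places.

π = [0.1195, 0.2284, 0.1805, 0.1993, 0.1031, 0.1692]

t=0: π = [0.2500, 0.1250, 0.2500, 0.1250, 0.1250, 0.1250]
t=1: π = [0.1339, 0.2054, 0.2054, 0.1964, 0.0982, 0.1607]
t=2: π = [0.1193, 0.2232, 0.1894, 0.1990, 0.1027, 0.1665]
t=3: π = [0.1191, 0.2275, 0.1834, 0.1990, 0.1028, 0.1683]
t=4: π = [0.1194, 0.2283, 0.1812, 0.1992, 0.1031, 0.1689]
t=5: π = [0.1195, 0.2284, 0.1805, 0.1993, 0.1031, 0.1692]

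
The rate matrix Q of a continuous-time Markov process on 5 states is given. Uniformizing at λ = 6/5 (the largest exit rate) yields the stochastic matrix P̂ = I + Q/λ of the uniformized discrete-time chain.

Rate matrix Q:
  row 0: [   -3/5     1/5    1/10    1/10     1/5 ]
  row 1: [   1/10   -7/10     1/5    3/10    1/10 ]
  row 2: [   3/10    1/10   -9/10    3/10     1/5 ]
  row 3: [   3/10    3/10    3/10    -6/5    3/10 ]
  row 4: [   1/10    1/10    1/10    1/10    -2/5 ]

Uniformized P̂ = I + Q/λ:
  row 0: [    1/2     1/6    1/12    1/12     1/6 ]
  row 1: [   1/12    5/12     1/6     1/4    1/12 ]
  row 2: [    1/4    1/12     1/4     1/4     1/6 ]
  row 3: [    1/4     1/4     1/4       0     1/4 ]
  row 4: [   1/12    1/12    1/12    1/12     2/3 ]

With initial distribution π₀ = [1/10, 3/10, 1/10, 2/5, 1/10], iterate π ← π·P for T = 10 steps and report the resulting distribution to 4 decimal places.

t=0: π = [0.1000, 0.3000, 0.1000, 0.4000, 0.1000]
t=1: π = [0.2083, 0.2583, 0.1917, 0.1167, 0.2250]
t=2: π = [0.2215, 0.2063, 0.1563, 0.1486, 0.2674]
t=3: π = [0.2264, 0.1953, 0.1513, 0.1314, 0.2955]
t=4: π = [0.2248, 0.1892, 0.1467, 0.1302, 0.3091]
t=5: π = [0.2231, 0.1868, 0.1452, 0.1285, 0.3163]
t=6: π = [0.2219, 0.1856, 0.1445, 0.1280, 0.3200]
t=7: π = [0.2212, 0.1850, 0.1442, 0.1277, 0.3218]
t=8: π = [0.2208, 0.1847, 0.1441, 0.1276, 0.3228]
t=9: π = [0.2206, 0.1846, 0.1440, 0.1275, 0.3233]
t=10: π = [0.2205, 0.1845, 0.1440, 0.1275, 0.3236]

π = [0.2205, 0.1845, 0.1440, 0.1275, 0.3236]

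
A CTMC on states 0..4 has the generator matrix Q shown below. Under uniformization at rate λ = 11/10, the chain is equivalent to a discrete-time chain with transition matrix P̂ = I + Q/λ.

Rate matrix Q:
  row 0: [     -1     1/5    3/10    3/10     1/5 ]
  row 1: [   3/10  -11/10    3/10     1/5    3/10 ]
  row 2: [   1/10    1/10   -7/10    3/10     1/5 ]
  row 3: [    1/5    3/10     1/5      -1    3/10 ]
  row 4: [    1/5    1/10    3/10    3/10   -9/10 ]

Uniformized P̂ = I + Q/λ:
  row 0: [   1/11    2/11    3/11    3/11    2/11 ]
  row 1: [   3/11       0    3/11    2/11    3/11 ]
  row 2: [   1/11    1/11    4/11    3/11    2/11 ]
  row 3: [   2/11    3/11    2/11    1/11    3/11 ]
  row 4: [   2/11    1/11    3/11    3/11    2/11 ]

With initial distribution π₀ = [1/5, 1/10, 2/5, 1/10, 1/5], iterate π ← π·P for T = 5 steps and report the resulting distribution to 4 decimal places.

t=0: π = [0.2000, 0.1000, 0.4000, 0.1000, 0.2000]
t=1: π = [0.1364, 0.1182, 0.3000, 0.2455, 0.2000]
t=2: π = [0.1529, 0.1372, 0.2777, 0.2174, 0.2149]
t=3: π = [0.1551, 0.1319, 0.2782, 0.2207, 0.2140]
t=4: π = [0.1544, 0.1332, 0.2780, 0.2206, 0.2139]
t=5: π = [0.1546, 0.1330, 0.2779, 0.2205, 0.2140]

π = [0.1546, 0.1330, 0.2779, 0.2205, 0.2140]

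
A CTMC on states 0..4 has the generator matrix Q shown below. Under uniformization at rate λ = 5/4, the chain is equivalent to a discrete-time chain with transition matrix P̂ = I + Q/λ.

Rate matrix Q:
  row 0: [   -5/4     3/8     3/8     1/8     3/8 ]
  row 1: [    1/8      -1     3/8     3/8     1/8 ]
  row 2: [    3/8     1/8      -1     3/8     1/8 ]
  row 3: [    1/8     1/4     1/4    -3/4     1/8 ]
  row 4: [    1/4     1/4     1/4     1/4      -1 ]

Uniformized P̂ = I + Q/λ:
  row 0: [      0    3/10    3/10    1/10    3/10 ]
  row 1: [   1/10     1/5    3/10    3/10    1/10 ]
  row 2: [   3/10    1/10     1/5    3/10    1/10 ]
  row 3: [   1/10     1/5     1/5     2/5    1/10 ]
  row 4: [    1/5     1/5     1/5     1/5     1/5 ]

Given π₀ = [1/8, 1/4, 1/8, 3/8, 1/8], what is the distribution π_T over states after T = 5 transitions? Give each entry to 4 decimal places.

t=0: π = [0.1250, 0.2500, 0.1250, 0.3750, 0.1250]
t=1: π = [0.1250, 0.2000, 0.2375, 0.3000, 0.1375]
t=2: π = [0.1488, 0.1888, 0.2325, 0.2913, 0.1388]
t=3: π = [0.1455, 0.1916, 0.2338, 0.2855, 0.1436]
t=4: π = [0.1466, 0.1912, 0.2337, 0.2851, 0.1435]
t=5: π = [0.1464, 0.1913, 0.2338, 0.2849, 0.1437]

π = [0.1464, 0.1913, 0.2338, 0.2849, 0.1437]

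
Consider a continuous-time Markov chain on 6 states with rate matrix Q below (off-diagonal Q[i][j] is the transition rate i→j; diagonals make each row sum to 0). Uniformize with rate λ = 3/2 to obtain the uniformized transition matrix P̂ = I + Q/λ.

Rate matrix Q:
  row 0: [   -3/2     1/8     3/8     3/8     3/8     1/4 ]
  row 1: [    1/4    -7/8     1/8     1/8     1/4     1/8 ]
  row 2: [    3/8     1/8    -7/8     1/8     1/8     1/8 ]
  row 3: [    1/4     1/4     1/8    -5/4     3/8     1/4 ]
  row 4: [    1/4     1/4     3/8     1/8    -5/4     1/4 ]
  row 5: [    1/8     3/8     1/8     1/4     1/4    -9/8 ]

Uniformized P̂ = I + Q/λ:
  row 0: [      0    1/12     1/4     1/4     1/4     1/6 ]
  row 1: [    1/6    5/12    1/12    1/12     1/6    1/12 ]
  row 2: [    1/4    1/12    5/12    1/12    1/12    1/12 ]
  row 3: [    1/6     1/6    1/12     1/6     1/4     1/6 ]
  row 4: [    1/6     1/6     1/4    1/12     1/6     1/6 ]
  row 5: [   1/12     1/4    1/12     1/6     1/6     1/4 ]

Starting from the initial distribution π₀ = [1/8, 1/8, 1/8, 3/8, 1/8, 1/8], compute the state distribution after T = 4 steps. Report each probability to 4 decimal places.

t=0: π = [0.1250, 0.1250, 0.1250, 0.3750, 0.1250, 0.1250]
t=1: π = [0.1458, 0.1875, 0.1667, 0.1458, 0.1979, 0.1563]
t=2: π = [0.1432, 0.2005, 0.1962, 0.1328, 0.1771, 0.1502]
t=3: π = [0.1466, 0.2010, 0.2021, 0.1308, 0.1733, 0.1461]
t=4: π = [0.1469, 0.2000, 0.2040, 0.1308, 0.1729, 0.1452]

π = [0.1469, 0.2000, 0.2040, 0.1308, 0.1729, 0.1452]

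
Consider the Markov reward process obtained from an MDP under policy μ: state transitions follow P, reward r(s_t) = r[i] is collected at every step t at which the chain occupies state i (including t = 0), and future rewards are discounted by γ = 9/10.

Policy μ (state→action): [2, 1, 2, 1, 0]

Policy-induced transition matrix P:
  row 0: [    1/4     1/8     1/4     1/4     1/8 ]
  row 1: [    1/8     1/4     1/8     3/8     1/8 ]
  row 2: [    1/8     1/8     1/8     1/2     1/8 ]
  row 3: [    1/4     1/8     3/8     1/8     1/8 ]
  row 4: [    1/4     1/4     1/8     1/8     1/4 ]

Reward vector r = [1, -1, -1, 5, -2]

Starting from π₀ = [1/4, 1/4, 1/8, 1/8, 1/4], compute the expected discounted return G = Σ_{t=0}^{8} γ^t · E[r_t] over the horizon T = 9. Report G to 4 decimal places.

G = 4.5371

t=0: π = [0.2500, 0.2500, 0.1250, 0.1250, 0.2500], E[r] = 0.0000, γ^t·E[r] = 0.000000, running G = 0.000000
t=1: π = [0.2031, 0.1875, 0.1875, 0.2656, 0.1563], E[r] = 0.8438, γ^t·E[r] = 0.759375, running G = 0.759375
t=2: π = [0.2031, 0.1680, 0.2168, 0.2676, 0.1445], E[r] = 0.8672, γ^t·E[r] = 0.702422, running G = 1.461797
t=3: π = [0.2019, 0.1641, 0.2173, 0.2737, 0.1431], E[r] = 0.9028, γ^t·E[r] = 0.658165, running G = 2.119961
t=4: π = [0.2023, 0.1634, 0.2187, 0.2727, 0.1429], E[r] = 0.8982, γ^t·E[r] = 0.589305, running G = 2.709266
t=5: π = [0.2022, 0.1633, 0.2185, 0.2731, 0.1429], E[r] = 0.9004, γ^t·E[r] = 0.531703, running G = 3.240969
t=6: π = [0.2023, 0.1633, 0.2186, 0.2730, 0.1429], E[r] = 0.8999, γ^t·E[r] = 0.478234, running G = 3.719203
t=7: π = [0.2023, 0.1633, 0.2185, 0.2731, 0.1429], E[r] = 0.9001, γ^t·E[r] = 0.430499, running G = 4.149702
t=8: π = [0.2023, 0.1633, 0.2185, 0.2731, 0.1429], E[r] = 0.9000, γ^t·E[r] = 0.387426, running G = 4.537129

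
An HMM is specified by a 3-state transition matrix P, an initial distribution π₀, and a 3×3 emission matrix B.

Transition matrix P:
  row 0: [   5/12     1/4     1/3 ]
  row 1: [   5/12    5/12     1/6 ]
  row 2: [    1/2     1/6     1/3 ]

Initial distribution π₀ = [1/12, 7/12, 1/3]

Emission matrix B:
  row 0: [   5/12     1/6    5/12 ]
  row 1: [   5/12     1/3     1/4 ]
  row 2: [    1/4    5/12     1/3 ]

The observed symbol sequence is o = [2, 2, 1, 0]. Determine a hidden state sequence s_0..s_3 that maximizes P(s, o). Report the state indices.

path = [1, 0, 2, 0]

t=0: δ = [3.472e-02, 1.458e-01, 1.111e-01]  (obs o_0=2)
t=1: δ = [2.532e-02, 1.519e-02, 1.235e-02]  ψ = [1, 1, 2]  (obs o_1=2)
t=2: δ = [1.758e-03, 2.110e-03, 3.516e-03]  ψ = [0, 0, 0]  (obs o_2=1)
t=3: δ = [7.326e-04, 3.663e-04, 2.930e-04]  ψ = [2, 1, 2]  (obs o_3=0)
backtrack: best end state = 0; path = [1, 0, 2, 0]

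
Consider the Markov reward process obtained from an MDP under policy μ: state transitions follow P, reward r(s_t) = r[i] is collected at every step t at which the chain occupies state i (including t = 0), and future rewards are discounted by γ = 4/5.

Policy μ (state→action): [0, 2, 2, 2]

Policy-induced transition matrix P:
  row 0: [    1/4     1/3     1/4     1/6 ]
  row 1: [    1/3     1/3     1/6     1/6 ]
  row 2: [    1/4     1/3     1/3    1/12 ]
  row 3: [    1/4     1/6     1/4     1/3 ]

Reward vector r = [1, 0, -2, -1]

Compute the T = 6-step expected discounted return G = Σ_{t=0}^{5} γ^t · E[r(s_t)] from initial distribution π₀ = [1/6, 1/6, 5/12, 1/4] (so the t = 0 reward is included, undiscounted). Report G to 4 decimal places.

G = -2.0181

t=0: π = [0.1667, 0.1667, 0.4167, 0.2500], E[r] = -0.9167, γ^t·E[r] = -0.916667, running G = -0.916667
t=1: π = [0.2639, 0.2917, 0.2708, 0.1736], E[r] = -0.4514, γ^t·E[r] = -0.361111, running G = -1.277778
t=2: π = [0.2743, 0.3044, 0.2483, 0.1730], E[r] = -0.3953, γ^t·E[r] = -0.252963, running G = -1.530741
t=3: π = [0.2754, 0.3045, 0.2453, 0.1748], E[r] = -0.3901, γ^t·E[r] = -0.199728, running G = -1.730469
t=4: π = [0.2754, 0.3042, 0.2451, 0.1754], E[r] = -0.3901, γ^t·E[r] = -0.159794, running G = -1.890263
t=5: π = [0.2753, 0.3041, 0.2451, 0.1755], E[r] = -0.3903, γ^t·E[r] = -0.127882, running G = -2.018146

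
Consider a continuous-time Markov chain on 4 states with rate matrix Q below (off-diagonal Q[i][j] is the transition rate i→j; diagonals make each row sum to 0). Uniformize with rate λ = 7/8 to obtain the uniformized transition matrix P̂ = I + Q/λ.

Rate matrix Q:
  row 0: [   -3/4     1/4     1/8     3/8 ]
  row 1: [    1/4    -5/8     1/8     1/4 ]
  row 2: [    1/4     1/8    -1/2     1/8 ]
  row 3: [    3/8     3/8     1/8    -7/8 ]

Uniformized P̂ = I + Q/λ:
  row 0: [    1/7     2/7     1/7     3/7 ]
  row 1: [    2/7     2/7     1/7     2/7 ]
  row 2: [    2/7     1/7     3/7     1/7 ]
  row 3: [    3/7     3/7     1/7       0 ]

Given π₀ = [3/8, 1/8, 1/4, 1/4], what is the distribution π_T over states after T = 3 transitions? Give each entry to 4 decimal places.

t=0: π = [0.3750, 0.1250, 0.2500, 0.2500]
t=1: π = [0.2679, 0.2857, 0.2143, 0.2321]
t=2: π = [0.2806, 0.2883, 0.2041, 0.2270]
t=3: π = [0.2781, 0.2890, 0.2012, 0.2318]

π = [0.2781, 0.2890, 0.2012, 0.2318]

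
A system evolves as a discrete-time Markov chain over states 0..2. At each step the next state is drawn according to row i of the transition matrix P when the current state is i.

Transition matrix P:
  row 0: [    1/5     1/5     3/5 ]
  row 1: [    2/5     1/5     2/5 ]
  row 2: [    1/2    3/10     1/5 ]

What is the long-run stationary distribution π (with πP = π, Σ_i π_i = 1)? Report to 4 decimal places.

Balance equations π_j = Σ_i π_i·P[i][j]:
  π_0 = 1/5·π_0 + 2/5·π_1 + 1/2·π_2
  π_1 = 1/5·π_0 + 1/5·π_1 + 3/10·π_2
  normalize: π_0 + π_1 + π_2 = 1
Solving the linear system gives exactly π = [26/71, 17/71, 28/71].

π = [0.3662, 0.2394, 0.3944]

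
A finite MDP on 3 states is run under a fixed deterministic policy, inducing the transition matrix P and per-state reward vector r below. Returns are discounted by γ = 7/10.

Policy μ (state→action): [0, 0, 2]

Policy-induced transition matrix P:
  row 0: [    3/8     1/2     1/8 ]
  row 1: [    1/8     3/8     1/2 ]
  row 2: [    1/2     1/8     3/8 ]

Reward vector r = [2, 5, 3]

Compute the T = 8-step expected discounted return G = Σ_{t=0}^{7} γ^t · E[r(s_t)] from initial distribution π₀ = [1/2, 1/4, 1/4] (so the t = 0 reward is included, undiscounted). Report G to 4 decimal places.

G = 10.2086

t=0: π = [0.5000, 0.2500, 0.2500], E[r] = 3.0000, γ^t·E[r] = 3.000000, running G = 3.000000
t=1: π = [0.3438, 0.3750, 0.2813], E[r] = 3.4063, γ^t·E[r] = 2.384375, running G = 5.384375
t=2: π = [0.3164, 0.3477, 0.3359], E[r] = 3.3789, γ^t·E[r] = 1.655664, running G = 7.040039
t=3: π = [0.3301, 0.3306, 0.3394], E[r] = 3.3311, γ^t·E[r] = 1.142552, running G = 8.182591
t=4: π = [0.3348, 0.3314, 0.3338], E[r] = 3.3281, γ^t·E[r] = 0.799068, running G = 8.981659
t=5: π = [0.3339, 0.3334, 0.3327], E[r] = 3.3329, γ^t·E[r] = 0.560165, running G = 9.541823
t=6: π = [0.3332, 0.3336, 0.3332], E[r] = 3.3339, γ^t·E[r] = 0.392225, running G = 9.934049
t=7: π = [0.3333, 0.3334, 0.3334], E[r] = 3.3334, γ^t·E[r] = 0.274523, running G = 10.208572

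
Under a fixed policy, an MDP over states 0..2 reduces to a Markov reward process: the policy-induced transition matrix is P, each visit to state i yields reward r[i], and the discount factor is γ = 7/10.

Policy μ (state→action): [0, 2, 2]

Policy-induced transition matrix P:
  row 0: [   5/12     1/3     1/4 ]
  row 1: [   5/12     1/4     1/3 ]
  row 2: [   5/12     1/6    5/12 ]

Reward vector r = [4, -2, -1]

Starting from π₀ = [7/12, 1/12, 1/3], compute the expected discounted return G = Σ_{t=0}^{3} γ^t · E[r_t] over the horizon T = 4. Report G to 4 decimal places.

G = 3.0894

t=0: π = [0.5833, 0.0833, 0.3333], E[r] = 1.8333, γ^t·E[r] = 1.833333, running G = 1.833333
t=1: π = [0.4167, 0.2708, 0.3125], E[r] = 0.8125, γ^t·E[r] = 0.568750, running G = 2.402083
t=2: π = [0.4167, 0.2587, 0.3247], E[r] = 0.8247, γ^t·E[r] = 0.404080, running G = 2.806163
t=3: π = [0.4167, 0.2577, 0.3257], E[r] = 0.8257, γ^t·E[r] = 0.283203, running G = 3.089366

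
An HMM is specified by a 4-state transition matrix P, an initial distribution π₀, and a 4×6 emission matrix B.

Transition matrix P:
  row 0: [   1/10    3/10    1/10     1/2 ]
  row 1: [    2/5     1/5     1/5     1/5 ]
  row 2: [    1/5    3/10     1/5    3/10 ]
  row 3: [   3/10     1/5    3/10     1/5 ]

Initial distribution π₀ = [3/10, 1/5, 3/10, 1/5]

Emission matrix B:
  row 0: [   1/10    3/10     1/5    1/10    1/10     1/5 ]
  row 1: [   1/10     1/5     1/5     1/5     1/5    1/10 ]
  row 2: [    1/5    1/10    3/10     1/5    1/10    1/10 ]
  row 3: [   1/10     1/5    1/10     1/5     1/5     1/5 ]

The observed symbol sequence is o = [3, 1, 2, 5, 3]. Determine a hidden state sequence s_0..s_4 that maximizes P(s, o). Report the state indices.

path = [1, 0, 1, 0, 3]

t=0: δ = [3.000e-02, 4.000e-02, 6.000e-02, 4.000e-02]  (obs o_0=3)
t=1: δ = [4.800e-03, 3.600e-03, 1.200e-03, 3.600e-03]  ψ = [1, 2, 2, 2]  (obs o_1=1)
t=2: δ = [2.880e-04, 2.880e-04, 3.240e-04, 2.400e-04]  ψ = [1, 0, 3, 0]  (obs o_2=2)
t=3: δ = [2.304e-05, 9.720e-06, 7.200e-06, 2.880e-05]  ψ = [1, 2, 3, 0]  (obs o_3=5)
t=4: δ = [8.640e-07, 1.382e-06, 1.728e-06, 2.304e-06]  ψ = [3, 0, 3, 0]  (obs o_4=3)
backtrack: best end state = 3; path = [1, 0, 1, 0, 3]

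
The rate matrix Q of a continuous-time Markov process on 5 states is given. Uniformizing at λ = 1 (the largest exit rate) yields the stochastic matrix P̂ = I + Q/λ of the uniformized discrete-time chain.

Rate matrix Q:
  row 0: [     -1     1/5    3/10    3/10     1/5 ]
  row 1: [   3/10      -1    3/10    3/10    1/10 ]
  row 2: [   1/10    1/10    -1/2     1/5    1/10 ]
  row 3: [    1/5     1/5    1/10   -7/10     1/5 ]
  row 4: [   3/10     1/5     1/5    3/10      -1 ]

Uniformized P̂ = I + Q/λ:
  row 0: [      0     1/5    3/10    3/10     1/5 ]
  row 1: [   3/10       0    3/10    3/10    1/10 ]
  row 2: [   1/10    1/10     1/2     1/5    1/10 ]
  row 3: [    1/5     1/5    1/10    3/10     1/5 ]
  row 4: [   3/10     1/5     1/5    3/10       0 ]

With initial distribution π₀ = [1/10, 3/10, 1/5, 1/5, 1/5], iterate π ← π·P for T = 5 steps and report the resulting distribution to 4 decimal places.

π = [0.1655, 0.1424, 0.2908, 0.2709, 0.1304]

t=0: π = [0.1000, 0.3000, 0.2000, 0.2000, 0.2000]
t=1: π = [0.2100, 0.1200, 0.2800, 0.2800, 0.1100]
t=2: π = [0.1530, 0.1480, 0.2890, 0.2720, 0.1380]
t=3: π = [0.1691, 0.1415, 0.2896, 0.2711, 0.1287]
t=4: π = [0.1642, 0.1427, 0.2908, 0.2710, 0.1312]
t=5: π = [0.1655, 0.1424, 0.2908, 0.2709, 0.1304]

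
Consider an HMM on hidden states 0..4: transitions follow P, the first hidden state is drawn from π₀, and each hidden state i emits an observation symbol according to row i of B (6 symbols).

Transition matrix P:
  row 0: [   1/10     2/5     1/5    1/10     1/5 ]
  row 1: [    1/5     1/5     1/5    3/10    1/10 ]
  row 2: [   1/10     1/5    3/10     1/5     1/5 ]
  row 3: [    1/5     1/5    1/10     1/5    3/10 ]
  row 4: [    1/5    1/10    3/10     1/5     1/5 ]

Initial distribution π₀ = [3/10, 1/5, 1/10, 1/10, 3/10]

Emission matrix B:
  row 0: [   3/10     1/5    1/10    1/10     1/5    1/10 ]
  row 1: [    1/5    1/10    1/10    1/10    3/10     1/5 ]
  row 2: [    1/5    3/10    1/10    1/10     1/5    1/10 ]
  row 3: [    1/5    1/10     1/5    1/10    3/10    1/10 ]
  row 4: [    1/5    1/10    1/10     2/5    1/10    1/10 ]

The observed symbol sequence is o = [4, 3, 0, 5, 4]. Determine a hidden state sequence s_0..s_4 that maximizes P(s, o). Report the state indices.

path = [0, 4, 0, 1, 3]

t=0: δ = [6.000e-02, 6.000e-02, 2.000e-02, 3.000e-02, 3.000e-02]  (obs o_0=4)
t=1: δ = [1.200e-03, 2.400e-03, 1.200e-03, 1.800e-03, 4.800e-03]  ψ = [1, 0, 0, 1, 0]  (obs o_1=3)
t=2: δ = [2.880e-04, 9.600e-05, 2.880e-04, 1.920e-04, 1.920e-04]  ψ = [4, 0, 4, 4, 4]  (obs o_2=0)
t=3: δ = [3.840e-06, 2.304e-05, 8.640e-06, 5.760e-06, 5.760e-06]  ψ = [3, 0, 2, 2, 0]  (obs o_3=5)
t=4: δ = [9.216e-07, 1.382e-06, 9.216e-07, 2.074e-06, 2.304e-07]  ψ = [1, 1, 1, 1, 1]  (obs o_4=4)
backtrack: best end state = 3; path = [0, 4, 0, 1, 3]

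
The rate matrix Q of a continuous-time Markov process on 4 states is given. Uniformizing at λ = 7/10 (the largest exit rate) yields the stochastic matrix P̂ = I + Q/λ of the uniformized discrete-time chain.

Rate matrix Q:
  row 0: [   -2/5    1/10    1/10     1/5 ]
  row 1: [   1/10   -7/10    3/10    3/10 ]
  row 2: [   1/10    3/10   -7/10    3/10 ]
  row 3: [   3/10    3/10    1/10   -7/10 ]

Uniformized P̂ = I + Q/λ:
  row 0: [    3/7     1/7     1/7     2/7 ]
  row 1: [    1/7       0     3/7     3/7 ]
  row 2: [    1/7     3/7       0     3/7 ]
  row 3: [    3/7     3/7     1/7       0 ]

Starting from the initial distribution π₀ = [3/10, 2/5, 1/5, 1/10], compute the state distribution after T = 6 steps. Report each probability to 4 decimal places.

t=0: π = [0.3000, 0.4000, 0.2000, 0.1000]
t=1: π = [0.2571, 0.1714, 0.2286, 0.3429]
t=2: π = [0.3143, 0.2816, 0.1592, 0.2449]
t=3: π = [0.3026, 0.2181, 0.2006, 0.2787]
t=4: π = [0.3090, 0.2486, 0.1765, 0.2659]
t=5: π = [0.3071, 0.2337, 0.1887, 0.2705]
t=6: π = [0.3079, 0.2407, 0.1827, 0.2688]

π = [0.3079, 0.2407, 0.1827, 0.2688]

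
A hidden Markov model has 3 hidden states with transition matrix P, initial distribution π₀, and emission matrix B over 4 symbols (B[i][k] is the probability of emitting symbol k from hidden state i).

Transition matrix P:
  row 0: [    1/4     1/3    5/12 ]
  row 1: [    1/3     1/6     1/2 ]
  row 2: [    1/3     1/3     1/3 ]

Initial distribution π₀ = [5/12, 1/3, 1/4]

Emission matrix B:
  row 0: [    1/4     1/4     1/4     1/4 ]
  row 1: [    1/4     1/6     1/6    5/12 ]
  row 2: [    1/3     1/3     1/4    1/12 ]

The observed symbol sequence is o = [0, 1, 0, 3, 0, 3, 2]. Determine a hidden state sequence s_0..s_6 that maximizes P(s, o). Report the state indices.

t=0: δ = [1.042e-01, 8.333e-02, 8.333e-02]  (obs o_0=0)
t=1: δ = [6.944e-03, 5.787e-03, 1.447e-02]  ψ = [1, 0, 0]  (obs o_1=1)
t=2: δ = [1.206e-03, 1.206e-03, 1.608e-03]  ψ = [2, 2, 2]  (obs o_2=0)
t=3: δ = [1.340e-04, 2.233e-04, 5.023e-05]  ψ = [2, 2, 1]  (obs o_3=3)
t=4: δ = [1.861e-05, 1.116e-05, 3.721e-05]  ψ = [1, 0, 1]  (obs o_4=0)
t=5: δ = [3.101e-06, 5.168e-06, 1.034e-06]  ψ = [2, 2, 2]  (obs o_5=3)
t=6: δ = [4.307e-07, 1.723e-07, 6.460e-07]  ψ = [1, 0, 1]  (obs o_6=2)
backtrack: best end state = 2; path = [0, 2, 2, 1, 2, 1, 2]

path = [0, 2, 2, 1, 2, 1, 2]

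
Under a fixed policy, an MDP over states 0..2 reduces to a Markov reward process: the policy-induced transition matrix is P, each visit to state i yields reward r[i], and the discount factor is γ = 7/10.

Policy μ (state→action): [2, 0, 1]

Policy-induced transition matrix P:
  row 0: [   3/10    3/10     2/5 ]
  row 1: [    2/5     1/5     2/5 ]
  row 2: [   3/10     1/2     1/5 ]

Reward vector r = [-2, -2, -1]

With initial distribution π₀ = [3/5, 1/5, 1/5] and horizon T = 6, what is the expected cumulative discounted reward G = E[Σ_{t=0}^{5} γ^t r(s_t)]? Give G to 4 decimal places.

t=0: π = [0.6000, 0.2000, 0.2000], E[r] = -1.8000, γ^t·E[r] = -1.800000, running G = -1.800000
t=1: π = [0.3200, 0.3200, 0.3600], E[r] = -1.6400, γ^t·E[r] = -1.148000, running G = -2.948000
t=2: π = [0.3320, 0.3400, 0.3280], E[r] = -1.6720, γ^t·E[r] = -0.819280, running G = -3.767280
t=3: π = [0.3340, 0.3316, 0.3344], E[r] = -1.6656, γ^t·E[r] = -0.571301, running G = -4.338581
t=4: π = [0.3332, 0.3337, 0.3331], E[r] = -1.6669, γ^t·E[r] = -0.400218, running G = -4.738799
t=5: π = [0.3334, 0.3333, 0.3334], E[r] = -1.6666, γ^t·E[r] = -0.280109, running G = -5.018908

G = -5.0189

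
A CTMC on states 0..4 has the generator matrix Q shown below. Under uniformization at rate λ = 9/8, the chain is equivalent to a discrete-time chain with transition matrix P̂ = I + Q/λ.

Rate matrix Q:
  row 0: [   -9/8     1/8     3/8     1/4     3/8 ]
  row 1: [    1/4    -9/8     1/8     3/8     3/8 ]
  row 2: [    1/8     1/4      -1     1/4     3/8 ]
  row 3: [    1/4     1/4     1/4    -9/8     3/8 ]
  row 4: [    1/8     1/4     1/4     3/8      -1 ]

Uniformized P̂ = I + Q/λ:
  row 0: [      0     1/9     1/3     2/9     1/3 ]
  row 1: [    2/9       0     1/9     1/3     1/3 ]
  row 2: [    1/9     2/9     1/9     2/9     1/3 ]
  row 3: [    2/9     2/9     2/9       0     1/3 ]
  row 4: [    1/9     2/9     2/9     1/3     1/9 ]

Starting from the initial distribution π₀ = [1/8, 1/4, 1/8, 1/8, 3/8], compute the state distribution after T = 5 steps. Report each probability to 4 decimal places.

π = [0.1390, 0.1690, 0.1970, 0.2223, 0.2727]

t=0: π = [0.1250, 0.2500, 0.1250, 0.1250, 0.3750]
t=1: π = [0.1389, 0.1528, 0.1944, 0.2639, 0.2500]
t=2: π = [0.1420, 0.1728, 0.1991, 0.2083, 0.2778]
t=3: π = [0.1377, 0.1680, 0.1967, 0.2260, 0.2716]
t=4: π = [0.1396, 0.1696, 0.1970, 0.2209, 0.2730]
t=5: π = [0.1390, 0.1690, 0.1970, 0.2223, 0.2727]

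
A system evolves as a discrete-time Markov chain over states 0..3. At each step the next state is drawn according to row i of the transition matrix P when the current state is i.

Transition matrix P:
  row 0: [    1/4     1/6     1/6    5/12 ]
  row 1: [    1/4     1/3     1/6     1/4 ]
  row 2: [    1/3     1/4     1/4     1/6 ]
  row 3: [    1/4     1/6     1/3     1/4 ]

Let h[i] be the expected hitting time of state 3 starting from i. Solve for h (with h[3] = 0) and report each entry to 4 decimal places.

h = [2.9864, 3.5837, 3.8552, 0.0000]

First-step conditioning: h[3] = 0; for i ≠ 3, h[i] = 1 + Σ_k P[i][k]·h[k].
  h[0] = 1 + 1/4·h[0] + 1/6·h[1] + 1/6·h[2]
  h[1] = 1 + 1/4·h[0] + 1/3·h[1] + 1/6·h[2]
  h[2] = 1 + 1/3·h[0] + 1/4·h[1] + 1/4·h[2]
Solving the 3×3 linear system over states ≠ 3 gives exactly h = [660/221, 792/221, 852/221, 0] (h[3] = 0 is the target).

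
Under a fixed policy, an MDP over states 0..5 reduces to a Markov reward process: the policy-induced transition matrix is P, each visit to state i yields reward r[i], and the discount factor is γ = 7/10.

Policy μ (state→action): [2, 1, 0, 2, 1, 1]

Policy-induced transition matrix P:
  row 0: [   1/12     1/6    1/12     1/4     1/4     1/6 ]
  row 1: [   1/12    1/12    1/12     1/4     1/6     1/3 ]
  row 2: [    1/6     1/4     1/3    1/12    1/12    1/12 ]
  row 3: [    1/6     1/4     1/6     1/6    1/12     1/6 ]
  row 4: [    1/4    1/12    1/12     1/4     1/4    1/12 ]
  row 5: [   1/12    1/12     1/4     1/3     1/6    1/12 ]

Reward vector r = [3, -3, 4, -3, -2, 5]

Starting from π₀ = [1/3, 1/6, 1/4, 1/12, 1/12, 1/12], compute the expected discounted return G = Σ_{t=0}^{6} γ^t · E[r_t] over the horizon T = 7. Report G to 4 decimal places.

G = 2.3316

t=0: π = [0.3333, 0.1667, 0.2500, 0.0833, 0.0833, 0.0833], E[r] = 1.5000, γ^t·E[r] = 1.500000, running G = 1.500000
t=1: π = [0.1250, 0.1667, 0.1667, 0.2083, 0.1736, 0.1597], E[r] = 0.3681, γ^t·E[r] = 0.257639, running G = 1.757639
t=2: π = [0.1435, 0.1563, 0.1690, 0.2182, 0.1603, 0.1528], E[r] = 0.4265, γ^t·E[r] = 0.208987, running G = 1.966626
t=3: π = [0.1423, 0.1598, 0.1692, 0.2164, 0.1597, 0.1525], E[r] = 0.4185, γ^t·E[r] = 0.143529, running G = 2.110155
t=4: π = [0.1421, 0.1595, 0.1691, 0.2165, 0.1597, 0.1532], E[r] = 0.4213, γ^t·E[r] = 0.101160, running G = 2.211315
t=5: π = [0.1421, 0.1594, 0.1692, 0.2165, 0.1597, 0.1531], E[r] = 0.4210, γ^t·E[r] = 0.070764, running G = 2.282079
t=6: π = [0.1421, 0.1595, 0.1692, 0.2165, 0.1597, 0.1531], E[r] = 0.4211, γ^t·E[r] = 0.049546, running G = 2.331625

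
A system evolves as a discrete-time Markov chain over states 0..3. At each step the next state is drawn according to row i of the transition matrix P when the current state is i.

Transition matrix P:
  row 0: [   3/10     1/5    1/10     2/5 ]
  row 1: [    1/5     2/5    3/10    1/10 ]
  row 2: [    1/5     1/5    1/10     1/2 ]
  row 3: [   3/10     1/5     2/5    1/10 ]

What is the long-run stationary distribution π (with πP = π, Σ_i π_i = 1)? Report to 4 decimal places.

Balance equations π_j = Σ_i π_i·P[i][j]:
  π_0 = 3/10·π_0 + 1/5·π_1 + 1/5·π_2 + 3/10·π_3
  π_1 = 1/5·π_0 + 2/5·π_1 + 1/5·π_2 + 1/5·π_3
  π_2 = 1/10·π_0 + 3/10·π_1 + 1/10·π_2 + 2/5·π_3
  normalize: π_0 + π_1 + π_2 + π_3 = 1
Solving the linear system gives exactly π = [32/127, 1/4, 117/508, 34/127].

π = [0.2520, 0.2500, 0.2303, 0.2677]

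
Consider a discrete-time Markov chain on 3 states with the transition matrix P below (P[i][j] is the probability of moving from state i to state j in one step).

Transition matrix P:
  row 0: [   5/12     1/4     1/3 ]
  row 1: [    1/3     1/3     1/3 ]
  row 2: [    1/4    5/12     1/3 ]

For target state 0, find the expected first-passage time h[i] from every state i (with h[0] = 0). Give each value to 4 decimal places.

First-step conditioning: h[0] = 0; for i ≠ 0, h[i] = 1 + Σ_k P[i][k]·h[k].
  h[1] = 1 + 1/3·h[1] + 1/3·h[2]
  h[2] = 1 + 5/12·h[1] + 1/3·h[2]
Solving the 2×2 linear system over states ≠ 0 gives exactly h = [0, 36/11, 39/11] (h[0] = 0 is the target).

h = [0.0000, 3.2727, 3.5455]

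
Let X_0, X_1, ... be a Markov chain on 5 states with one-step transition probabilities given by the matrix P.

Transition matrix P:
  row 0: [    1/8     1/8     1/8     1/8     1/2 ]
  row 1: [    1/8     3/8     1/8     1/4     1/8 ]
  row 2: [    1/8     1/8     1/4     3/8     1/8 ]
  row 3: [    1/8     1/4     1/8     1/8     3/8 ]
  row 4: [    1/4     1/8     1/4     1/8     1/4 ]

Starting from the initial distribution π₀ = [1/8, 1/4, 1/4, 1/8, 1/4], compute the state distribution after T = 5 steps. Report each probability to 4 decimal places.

π = [0.1583, 0.1993, 0.1809, 0.1951, 0.2664]

t=0: π = [0.1250, 0.2500, 0.2500, 0.1250, 0.2500]
t=1: π = [0.1563, 0.2031, 0.1875, 0.2188, 0.2344]
t=2: π = [0.1543, 0.2031, 0.1777, 0.1973, 0.2676]
t=3: π = [0.1584, 0.2004, 0.1807, 0.1948, 0.2656]
t=4: π = [0.1582, 0.1995, 0.1808, 0.1952, 0.2663]
t=5: π = [0.1583, 0.1993, 0.1809, 0.1951, 0.2664]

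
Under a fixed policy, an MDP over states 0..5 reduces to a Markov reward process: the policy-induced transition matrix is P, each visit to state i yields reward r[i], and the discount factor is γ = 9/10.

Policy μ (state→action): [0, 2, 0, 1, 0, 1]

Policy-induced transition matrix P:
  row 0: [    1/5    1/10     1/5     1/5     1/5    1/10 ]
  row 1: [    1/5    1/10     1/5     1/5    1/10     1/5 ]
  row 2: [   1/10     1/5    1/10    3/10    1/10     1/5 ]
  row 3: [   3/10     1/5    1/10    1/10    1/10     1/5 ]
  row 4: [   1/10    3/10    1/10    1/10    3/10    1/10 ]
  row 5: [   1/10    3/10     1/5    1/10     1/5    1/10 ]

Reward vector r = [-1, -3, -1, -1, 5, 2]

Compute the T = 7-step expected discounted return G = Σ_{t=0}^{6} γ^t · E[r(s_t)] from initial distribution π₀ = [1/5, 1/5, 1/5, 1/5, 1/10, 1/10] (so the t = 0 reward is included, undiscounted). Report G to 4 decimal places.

G = -0.3067

t=0: π = [0.2000, 0.2000, 0.2000, 0.2000, 0.1000, 0.1000], E[r] = -0.5000, γ^t·E[r] = -0.500000, running G = -0.500000
t=1: π = [0.1800, 0.1800, 0.1500, 0.1800, 0.1500, 0.1600], E[r] = 0.0200, γ^t·E[r] = 0.018000, running G = -0.482000
t=2: π = [0.1720, 0.1950, 0.1520, 0.1660, 0.1640, 0.1510], E[r] = 0.0470, γ^t·E[r] = 0.038070, running G = -0.443930
t=3: π = [0.1699, 0.1948, 0.1518, 0.1671, 0.1651, 0.1513], E[r] = 0.0549, γ^t·E[r] = 0.040022, running G = -0.403908
t=4: π = [0.1699, 0.1952, 0.1516, 0.1668, 0.1651, 0.1514], E[r] = 0.0546, γ^t·E[r] = 0.035830, running G = -0.368078
t=5: π = [0.1699, 0.1951, 0.1516, 0.1668, 0.1652, 0.1514], E[r] = 0.0547, γ^t·E[r] = 0.032308, running G = -0.335770
t=6: π = [0.1699, 0.1951, 0.1516, 0.1668, 0.1652, 0.1514], E[r] = 0.0547, γ^t·E[r] = 0.029074, running G = -0.306696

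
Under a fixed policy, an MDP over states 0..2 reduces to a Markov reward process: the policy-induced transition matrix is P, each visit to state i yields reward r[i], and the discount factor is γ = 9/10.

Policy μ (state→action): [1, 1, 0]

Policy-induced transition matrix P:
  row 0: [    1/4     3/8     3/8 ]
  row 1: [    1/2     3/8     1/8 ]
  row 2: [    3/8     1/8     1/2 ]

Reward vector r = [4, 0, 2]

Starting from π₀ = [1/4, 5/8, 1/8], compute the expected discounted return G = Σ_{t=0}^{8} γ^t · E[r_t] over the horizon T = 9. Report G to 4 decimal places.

t=0: π = [0.2500, 0.6250, 0.1250], E[r] = 1.2500, γ^t·E[r] = 1.250000, running G = 1.250000
t=1: π = [0.4219, 0.3438, 0.2344], E[r] = 2.1563, γ^t·E[r] = 1.940625, running G = 3.190625
t=2: π = [0.3652, 0.3164, 0.3184], E[r] = 2.0977, γ^t·E[r] = 1.699102, running G = 4.889727
t=3: π = [0.3689, 0.2954, 0.3357], E[r] = 2.1470, γ^t·E[r] = 1.565143, running G = 6.454870
t=4: π = [0.3658, 0.2911, 0.3431], E[r] = 2.1495, γ^t·E[r] = 1.410271, running G = 7.865140
t=5: π = [0.3657, 0.2892, 0.3451], E[r] = 2.1529, γ^t·E[r] = 1.271248, running G = 9.136389
t=6: π = [0.3654, 0.2887, 0.3458], E[r] = 2.1535, γ^t·E[r] = 1.144432, running G = 10.280821
t=7: π = [0.3654, 0.2885, 0.3460], E[r] = 2.1537, γ^t·E[r] = 1.030125, running G = 11.310946
t=8: π = [0.3654, 0.2885, 0.3461], E[r] = 2.1538, γ^t·E[r] = 0.927144, running G = 12.238089

G = 12.2381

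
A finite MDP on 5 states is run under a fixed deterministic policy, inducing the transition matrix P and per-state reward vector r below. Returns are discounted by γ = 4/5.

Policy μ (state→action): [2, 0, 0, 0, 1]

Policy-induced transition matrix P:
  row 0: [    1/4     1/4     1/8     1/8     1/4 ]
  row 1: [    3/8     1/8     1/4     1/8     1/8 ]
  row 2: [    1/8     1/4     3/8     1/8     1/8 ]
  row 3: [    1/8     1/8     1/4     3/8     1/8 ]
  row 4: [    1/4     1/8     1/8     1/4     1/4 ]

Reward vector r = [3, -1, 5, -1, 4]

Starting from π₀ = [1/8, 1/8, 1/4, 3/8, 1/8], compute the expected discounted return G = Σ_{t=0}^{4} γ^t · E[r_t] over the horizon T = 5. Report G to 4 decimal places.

t=0: π = [0.1250, 0.1250, 0.2500, 0.3750, 0.1250], E[r] = 1.6250, γ^t·E[r] = 1.625000, running G = 1.625000
t=1: π = [0.1875, 0.1719, 0.2500, 0.2344, 0.1563], E[r] = 2.0313, γ^t·E[r] = 1.625000, running G = 3.250000
t=2: π = [0.2109, 0.1797, 0.2383, 0.2031, 0.1680], E[r] = 2.1133, γ^t·E[r] = 1.352500, running G = 4.602500
t=3: π = [0.2173, 0.1812, 0.2324, 0.1968, 0.1724], E[r] = 2.1255, γ^t·E[r] = 1.088250, running G = 5.690750
t=4: π = [0.2190, 0.1812, 0.2303, 0.1957, 0.1737], E[r] = 2.1266, γ^t·E[r] = 0.871050, running G = 6.561800

G = 6.5618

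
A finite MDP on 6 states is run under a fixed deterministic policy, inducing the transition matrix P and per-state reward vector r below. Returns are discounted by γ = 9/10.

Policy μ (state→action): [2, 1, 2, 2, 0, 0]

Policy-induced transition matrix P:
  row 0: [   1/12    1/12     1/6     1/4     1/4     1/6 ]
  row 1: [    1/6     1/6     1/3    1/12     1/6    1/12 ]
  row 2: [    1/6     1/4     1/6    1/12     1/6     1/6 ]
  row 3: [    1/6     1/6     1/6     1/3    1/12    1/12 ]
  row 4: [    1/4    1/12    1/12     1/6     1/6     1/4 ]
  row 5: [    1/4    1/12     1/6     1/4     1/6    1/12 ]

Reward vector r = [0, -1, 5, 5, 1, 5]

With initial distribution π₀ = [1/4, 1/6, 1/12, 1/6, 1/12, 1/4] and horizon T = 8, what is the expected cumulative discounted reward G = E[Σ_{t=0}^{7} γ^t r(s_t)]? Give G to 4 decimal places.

t=0: π = [0.2500, 0.1667, 0.0833, 0.1667, 0.0833, 0.2500], E[r] = 2.4167, γ^t·E[r] = 2.416667, running G = 2.416667
t=1: π = [0.1736, 0.1250, 0.1875, 0.2153, 0.1736, 0.1250], E[r] = 2.6875, γ^t·E[r] = 2.418750, running G = 4.835417
t=2: π = [0.1771, 0.1429, 0.1730, 0.2014, 0.1632, 0.1424], E[r] = 2.6042, γ^t·E[r] = 2.109375, running G = 6.944792
t=3: π = [0.1774, 0.1409, 0.1769, 0.2005, 0.1646, 0.1397], E[r] = 2.6094, γ^t·E[r] = 1.902234, running G = 8.847026
t=4: π = [0.1772, 0.1413, 0.1764, 0.2000, 0.1647, 0.1403], E[r] = 2.6072, γ^t·E[r] = 1.710600, running G = 10.557626
t=5: π = [0.1773, 0.1412, 0.1765, 0.2000, 0.1648, 0.1403], E[r] = 2.6073, γ^t·E[r] = 1.539572, running G = 12.097198
t=6: π = [0.1773, 0.1412, 0.1765, 0.2000, 0.1648, 0.1403], E[r] = 2.6073, γ^t·E[r] = 1.385614, running G = 13.482812
t=7: π = [0.1773, 0.1412, 0.1765, 0.2000, 0.1648, 0.1403], E[r] = 2.6073, γ^t·E[r] = 1.247055, running G = 14.729867

G = 14.7299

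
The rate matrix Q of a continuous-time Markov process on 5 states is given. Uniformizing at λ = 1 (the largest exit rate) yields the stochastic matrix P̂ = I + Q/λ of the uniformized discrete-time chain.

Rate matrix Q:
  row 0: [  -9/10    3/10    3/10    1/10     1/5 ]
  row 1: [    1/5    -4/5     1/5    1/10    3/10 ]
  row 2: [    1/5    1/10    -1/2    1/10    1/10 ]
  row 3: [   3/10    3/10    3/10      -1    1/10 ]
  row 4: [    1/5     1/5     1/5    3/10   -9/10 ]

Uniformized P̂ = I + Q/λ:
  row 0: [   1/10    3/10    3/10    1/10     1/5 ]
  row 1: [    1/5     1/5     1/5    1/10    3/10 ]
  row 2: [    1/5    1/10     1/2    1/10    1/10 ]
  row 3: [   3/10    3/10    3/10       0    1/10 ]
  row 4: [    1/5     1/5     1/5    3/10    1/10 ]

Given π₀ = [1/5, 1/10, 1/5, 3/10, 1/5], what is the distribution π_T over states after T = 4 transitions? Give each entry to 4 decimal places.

π = [0.1929, 0.1986, 0.3299, 0.1197, 0.1589]

t=0: π = [0.2000, 0.1000, 0.2000, 0.3000, 0.2000]
t=1: π = [0.2100, 0.2300, 0.3100, 0.1100, 0.1400]
t=2: π = [0.1900, 0.2010, 0.3250, 0.1170, 0.1670]
t=3: π = [0.1927, 0.1982, 0.3282, 0.1217, 0.1592]
t=4: π = [0.1929, 0.1986, 0.3299, 0.1197, 0.1589]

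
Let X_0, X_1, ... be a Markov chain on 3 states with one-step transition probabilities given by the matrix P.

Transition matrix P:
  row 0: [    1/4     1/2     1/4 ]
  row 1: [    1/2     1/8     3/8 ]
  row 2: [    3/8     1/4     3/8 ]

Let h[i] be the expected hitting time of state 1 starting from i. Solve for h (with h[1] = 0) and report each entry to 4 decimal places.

h = [2.3333, 0.0000, 3.0000]

First-step conditioning: h[1] = 0; for i ≠ 1, h[i] = 1 + Σ_k P[i][k]·h[k].
  h[0] = 1 + 1/4·h[0] + 1/4·h[2]
  h[2] = 1 + 3/8·h[0] + 3/8·h[2]
Solving the 2×2 linear system over states ≠ 1 gives exactly h = [7/3, 0, 3] (h[1] = 0 is the target).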